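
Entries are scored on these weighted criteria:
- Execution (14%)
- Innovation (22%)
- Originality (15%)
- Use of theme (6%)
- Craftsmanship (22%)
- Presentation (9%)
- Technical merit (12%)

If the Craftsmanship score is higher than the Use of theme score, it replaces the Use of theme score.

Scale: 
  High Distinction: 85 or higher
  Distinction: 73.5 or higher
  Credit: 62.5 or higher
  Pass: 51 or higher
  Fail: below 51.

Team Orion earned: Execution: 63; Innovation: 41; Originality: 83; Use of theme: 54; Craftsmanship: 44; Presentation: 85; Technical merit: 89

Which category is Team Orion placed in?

Pass

Craftsmanship (44) ≤ Use of theme (54), so Use of theme stays at 54.
Weighted total:
  Execution 63 × 0.14 = 8.82
  Innovation 41 × 0.22 = 9.02
  Originality 83 × 0.15 = 12.45
  Use of theme 54 × 0.06 = 3.24
  Craftsmanship 44 × 0.22 = 9.68
  Presentation 85 × 0.09 = 7.65
  Technical merit 89 × 0.12 = 10.68
Sum = 61.54
61.54 is ≥ 51 and < 62.5 → Pass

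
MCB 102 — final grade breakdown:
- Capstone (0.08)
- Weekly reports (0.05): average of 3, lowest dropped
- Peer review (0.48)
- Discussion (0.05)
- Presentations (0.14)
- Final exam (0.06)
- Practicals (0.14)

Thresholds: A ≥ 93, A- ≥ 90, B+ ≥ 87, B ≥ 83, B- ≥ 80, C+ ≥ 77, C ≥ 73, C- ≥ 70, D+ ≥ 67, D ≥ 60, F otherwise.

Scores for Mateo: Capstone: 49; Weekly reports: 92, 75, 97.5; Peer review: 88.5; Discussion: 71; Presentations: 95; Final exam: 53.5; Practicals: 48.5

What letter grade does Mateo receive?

Weekly reports: drop 75 → average of remaining 2 = 189.5/2 = 94.75
Weighted total:
  Capstone 49 × 0.08 = 3.92
  Weekly reports 94.75 × 0.05 = 4.7375
  Peer review 88.5 × 0.48 = 42.48
  Discussion 71 × 0.05 = 3.55
  Presentations 95 × 0.14 = 13.3
  Final exam 53.5 × 0.06 = 3.21
  Practicals 48.5 × 0.14 = 6.79
Sum = 77.9875
77.9875 is ≥ 77 and < 80 → C+

C+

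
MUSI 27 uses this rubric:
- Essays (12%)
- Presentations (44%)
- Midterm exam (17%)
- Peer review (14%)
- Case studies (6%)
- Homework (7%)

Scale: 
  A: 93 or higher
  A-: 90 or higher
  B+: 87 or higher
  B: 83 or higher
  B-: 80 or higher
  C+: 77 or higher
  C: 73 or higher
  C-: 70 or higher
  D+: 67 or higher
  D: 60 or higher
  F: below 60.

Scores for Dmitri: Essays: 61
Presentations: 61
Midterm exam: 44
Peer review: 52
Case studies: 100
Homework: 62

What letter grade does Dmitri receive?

F

Weighted total:
  Essays 61 × 0.12 = 7.32
  Presentations 61 × 0.44 = 26.84
  Midterm exam 44 × 0.17 = 7.48
  Peer review 52 × 0.14 = 7.28
  Case studies 100 × 0.06 = 6
  Homework 62 × 0.07 = 4.34
Sum = 59.26
59.26 < 60 → F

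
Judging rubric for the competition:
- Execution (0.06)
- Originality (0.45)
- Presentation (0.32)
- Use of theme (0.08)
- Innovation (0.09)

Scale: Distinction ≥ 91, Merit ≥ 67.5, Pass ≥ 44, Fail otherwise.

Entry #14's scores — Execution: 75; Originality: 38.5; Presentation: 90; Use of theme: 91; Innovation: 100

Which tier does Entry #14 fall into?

Pass

Weighted total:
  Execution 75 × 0.06 = 4.5
  Originality 38.5 × 0.45 = 17.325
  Presentation 90 × 0.32 = 28.8
  Use of theme 91 × 0.08 = 7.28
  Innovation 100 × 0.09 = 9
Sum = 66.905
66.905 is ≥ 44 and < 67.5 → Pass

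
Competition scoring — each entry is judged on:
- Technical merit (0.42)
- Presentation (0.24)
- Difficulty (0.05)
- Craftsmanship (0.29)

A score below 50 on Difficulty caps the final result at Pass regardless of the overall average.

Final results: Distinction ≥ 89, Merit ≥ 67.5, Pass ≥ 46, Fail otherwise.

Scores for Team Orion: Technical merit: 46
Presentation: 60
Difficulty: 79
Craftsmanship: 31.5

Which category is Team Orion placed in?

Difficulty score 79 ≥ 50: minimum met.
Weighted total:
  Technical merit 46 × 0.42 = 19.32
  Presentation 60 × 0.24 = 14.4
  Difficulty 79 × 0.05 = 3.95
  Craftsmanship 31.5 × 0.29 = 9.135
Sum = 46.805
46.805 is ≥ 46 and < 67.5 → Pass

Pass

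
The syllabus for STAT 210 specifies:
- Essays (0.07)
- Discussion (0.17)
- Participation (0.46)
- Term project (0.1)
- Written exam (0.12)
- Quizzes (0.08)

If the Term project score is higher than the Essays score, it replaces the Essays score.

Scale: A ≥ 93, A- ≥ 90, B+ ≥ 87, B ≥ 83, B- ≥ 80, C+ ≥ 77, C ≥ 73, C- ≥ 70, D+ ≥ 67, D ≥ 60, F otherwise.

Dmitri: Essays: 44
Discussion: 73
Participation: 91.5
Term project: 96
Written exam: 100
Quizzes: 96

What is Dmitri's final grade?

Term project (96) > Essays (44), so Essays counts as 96.
Weighted total:
  Essays 96 × 0.07 = 6.72
  Discussion 73 × 0.17 = 12.41
  Participation 91.5 × 0.46 = 42.09
  Term project 96 × 0.1 = 9.6
  Written exam 100 × 0.12 = 12
  Quizzes 96 × 0.08 = 7.68
Sum = 90.5
90.5 is ≥ 90 and < 93 → A-

A-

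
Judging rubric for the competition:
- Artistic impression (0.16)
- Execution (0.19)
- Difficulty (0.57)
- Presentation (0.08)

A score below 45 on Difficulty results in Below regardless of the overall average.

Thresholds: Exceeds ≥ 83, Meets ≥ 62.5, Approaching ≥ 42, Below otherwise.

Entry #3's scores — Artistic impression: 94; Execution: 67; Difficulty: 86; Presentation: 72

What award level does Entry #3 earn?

Meets

Difficulty score 86 ≥ 45: minimum met.
Weighted total:
  Artistic impression 94 × 0.16 = 15.04
  Execution 67 × 0.19 = 12.73
  Difficulty 86 × 0.57 = 49.02
  Presentation 72 × 0.08 = 5.76
Sum = 82.55
82.55 is ≥ 62.5 and < 83 → Meets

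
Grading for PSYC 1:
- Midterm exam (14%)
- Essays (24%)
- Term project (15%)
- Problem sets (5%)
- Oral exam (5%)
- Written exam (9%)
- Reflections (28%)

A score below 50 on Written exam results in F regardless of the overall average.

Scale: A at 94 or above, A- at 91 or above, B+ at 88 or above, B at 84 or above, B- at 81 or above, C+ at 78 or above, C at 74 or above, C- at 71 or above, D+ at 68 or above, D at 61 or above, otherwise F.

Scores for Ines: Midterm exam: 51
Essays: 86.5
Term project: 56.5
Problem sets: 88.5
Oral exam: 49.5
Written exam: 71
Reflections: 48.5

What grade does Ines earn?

Written exam score 71 ≥ 50: minimum met.
Weighted total:
  Midterm exam 51 × 0.14 = 7.14
  Essays 86.5 × 0.24 = 20.76
  Term project 56.5 × 0.15 = 8.475
  Problem sets 88.5 × 0.05 = 4.425
  Oral exam 49.5 × 0.05 = 2.475
  Written exam 71 × 0.09 = 6.39
  Reflections 48.5 × 0.28 = 13.58
Sum = 63.245
63.245 is ≥ 61 and < 68 → D

D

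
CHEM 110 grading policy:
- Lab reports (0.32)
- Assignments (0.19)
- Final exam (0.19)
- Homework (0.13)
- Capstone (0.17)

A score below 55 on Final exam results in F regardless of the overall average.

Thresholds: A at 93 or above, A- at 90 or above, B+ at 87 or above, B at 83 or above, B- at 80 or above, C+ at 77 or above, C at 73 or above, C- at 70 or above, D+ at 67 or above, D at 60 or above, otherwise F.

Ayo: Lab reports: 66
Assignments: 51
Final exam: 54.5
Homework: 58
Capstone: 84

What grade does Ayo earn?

Final exam score 54.5 < 55: minimum not met.
Weighted total:
  Lab reports 66 × 0.32 = 21.12
  Assignments 51 × 0.19 = 9.69
  Final exam 54.5 × 0.19 = 10.355
  Homework 58 × 0.13 = 7.54
  Capstone 84 × 0.17 = 14.28
Sum = 62.985
Because the Final exam minimum was not met, the result is F.

F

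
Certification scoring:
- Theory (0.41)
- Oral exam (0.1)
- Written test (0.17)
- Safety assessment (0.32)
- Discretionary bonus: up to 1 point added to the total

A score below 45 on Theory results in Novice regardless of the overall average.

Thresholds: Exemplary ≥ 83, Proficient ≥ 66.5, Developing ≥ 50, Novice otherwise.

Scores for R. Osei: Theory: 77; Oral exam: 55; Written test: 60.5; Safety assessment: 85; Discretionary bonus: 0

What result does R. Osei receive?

Theory score 77 ≥ 45: minimum met.
Weighted total:
  Theory 77 × 0.41 = 31.57
  Oral exam 55 × 0.1 = 5.5
  Written test 60.5 × 0.17 = 10.285
  Safety assessment 85 × 0.32 = 27.2
Sum = 74.555
Discretionary bonus: 74.555 + 0 = 74.555
74.555 is ≥ 66.5 and < 83 → Proficient

Proficient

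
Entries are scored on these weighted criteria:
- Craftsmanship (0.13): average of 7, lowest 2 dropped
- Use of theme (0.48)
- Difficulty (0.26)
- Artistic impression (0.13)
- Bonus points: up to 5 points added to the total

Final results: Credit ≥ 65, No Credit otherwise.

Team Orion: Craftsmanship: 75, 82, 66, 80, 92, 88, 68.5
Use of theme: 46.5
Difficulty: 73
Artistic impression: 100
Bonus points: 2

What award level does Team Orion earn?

Craftsmanship: drop 66, 68.5 → average of remaining 5 = 417/5 = 83.4
Weighted total:
  Craftsmanship 83.4 × 0.13 = 10.842
  Use of theme 46.5 × 0.48 = 22.32
  Difficulty 73 × 0.26 = 18.98
  Artistic impression 100 × 0.13 = 13
Sum = 65.142
Bonus points: 65.142 + 2 = 67.142
67.142 ≥ 65 → Credit

Credit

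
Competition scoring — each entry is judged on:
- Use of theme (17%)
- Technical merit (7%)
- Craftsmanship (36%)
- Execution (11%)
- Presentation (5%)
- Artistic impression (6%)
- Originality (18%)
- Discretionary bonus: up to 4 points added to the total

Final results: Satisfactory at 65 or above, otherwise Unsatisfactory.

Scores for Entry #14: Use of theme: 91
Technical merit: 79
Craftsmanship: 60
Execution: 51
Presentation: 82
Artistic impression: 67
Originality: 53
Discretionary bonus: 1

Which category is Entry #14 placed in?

Weighted total:
  Use of theme 91 × 0.17 = 15.47
  Technical merit 79 × 0.07 = 5.53
  Craftsmanship 60 × 0.36 = 21.6
  Execution 51 × 0.11 = 5.61
  Presentation 82 × 0.05 = 4.1
  Artistic impression 67 × 0.06 = 4.02
  Originality 53 × 0.18 = 9.54
Sum = 65.87
Discretionary bonus: 65.87 + 1 = 66.87
66.87 ≥ 65 → Satisfactory

Satisfactory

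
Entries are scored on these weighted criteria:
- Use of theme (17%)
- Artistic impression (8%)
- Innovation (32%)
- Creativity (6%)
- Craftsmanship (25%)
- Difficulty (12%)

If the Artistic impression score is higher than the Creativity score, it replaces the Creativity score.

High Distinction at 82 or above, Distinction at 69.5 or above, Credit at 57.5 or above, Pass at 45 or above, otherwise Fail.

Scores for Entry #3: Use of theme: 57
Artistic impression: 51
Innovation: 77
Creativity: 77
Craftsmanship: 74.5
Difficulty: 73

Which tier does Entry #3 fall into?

Distinction

Artistic impression (51) ≤ Creativity (77), so Creativity stays at 77.
Weighted total:
  Use of theme 57 × 0.17 = 9.69
  Artistic impression 51 × 0.08 = 4.08
  Innovation 77 × 0.32 = 24.64
  Creativity 77 × 0.06 = 4.62
  Craftsmanship 74.5 × 0.25 = 18.625
  Difficulty 73 × 0.12 = 8.76
Sum = 70.415
70.415 is ≥ 69.5 and < 82 → Distinction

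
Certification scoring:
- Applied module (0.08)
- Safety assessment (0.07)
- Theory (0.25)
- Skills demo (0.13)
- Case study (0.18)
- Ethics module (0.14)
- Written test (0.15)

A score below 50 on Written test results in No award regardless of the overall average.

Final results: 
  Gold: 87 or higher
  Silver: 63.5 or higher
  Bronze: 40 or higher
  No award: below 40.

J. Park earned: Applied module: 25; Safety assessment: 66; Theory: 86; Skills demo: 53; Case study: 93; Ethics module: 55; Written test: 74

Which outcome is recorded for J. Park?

Written test score 74 ≥ 50: minimum met.
Weighted total:
  Applied module 25 × 0.08 = 2
  Safety assessment 66 × 0.07 = 4.62
  Theory 86 × 0.25 = 21.5
  Skills demo 53 × 0.13 = 6.89
  Case study 93 × 0.18 = 16.74
  Ethics module 55 × 0.14 = 7.7
  Written test 74 × 0.15 = 11.1
Sum = 70.55
70.55 is ≥ 63.5 and < 87 → Silver

Silver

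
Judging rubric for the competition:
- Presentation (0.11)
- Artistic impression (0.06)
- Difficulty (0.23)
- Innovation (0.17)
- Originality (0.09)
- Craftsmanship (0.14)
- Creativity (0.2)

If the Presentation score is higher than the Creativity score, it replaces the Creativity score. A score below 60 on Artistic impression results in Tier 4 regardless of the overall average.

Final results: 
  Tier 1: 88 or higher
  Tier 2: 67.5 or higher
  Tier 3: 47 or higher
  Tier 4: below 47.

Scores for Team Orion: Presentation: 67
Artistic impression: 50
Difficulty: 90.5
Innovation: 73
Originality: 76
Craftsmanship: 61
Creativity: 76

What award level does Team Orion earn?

Tier 4

Presentation (67) ≤ Creativity (76), so Creativity stays at 76.
Artistic impression score 50 < 60: minimum not met.
Weighted total:
  Presentation 67 × 0.11 = 7.37
  Artistic impression 50 × 0.06 = 3
  Difficulty 90.5 × 0.23 = 20.815
  Innovation 73 × 0.17 = 12.41
  Originality 76 × 0.09 = 6.84
  Craftsmanship 61 × 0.14 = 8.54
  Creativity 76 × 0.2 = 15.2
Sum = 74.175
Because the Artistic impression minimum was not met, the result is Tier 4.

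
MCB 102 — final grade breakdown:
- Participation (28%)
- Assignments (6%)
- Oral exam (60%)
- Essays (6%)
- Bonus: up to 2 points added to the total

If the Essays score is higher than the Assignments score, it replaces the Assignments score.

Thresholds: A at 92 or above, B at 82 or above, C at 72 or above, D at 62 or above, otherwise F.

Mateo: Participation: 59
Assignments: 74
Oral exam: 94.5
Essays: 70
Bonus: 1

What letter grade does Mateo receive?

B

Essays (70) ≤ Assignments (74), so Assignments stays at 74.
Weighted total:
  Participation 59 × 0.28 = 16.52
  Assignments 74 × 0.06 = 4.44
  Oral exam 94.5 × 0.6 = 56.7
  Essays 70 × 0.06 = 4.2
Sum = 81.86
Bonus: 81.86 + 1 = 82.86
82.86 is ≥ 82 and < 92 → B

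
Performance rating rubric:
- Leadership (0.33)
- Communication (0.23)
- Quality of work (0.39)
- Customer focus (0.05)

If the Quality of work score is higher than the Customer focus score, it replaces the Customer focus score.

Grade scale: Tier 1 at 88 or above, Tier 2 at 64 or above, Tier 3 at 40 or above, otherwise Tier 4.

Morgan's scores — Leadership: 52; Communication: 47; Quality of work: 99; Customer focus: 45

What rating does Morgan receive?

Tier 2

Quality of work (99) > Customer focus (45), so Customer focus counts as 99.
Weighted total:
  Leadership 52 × 0.33 = 17.16
  Communication 47 × 0.23 = 10.81
  Quality of work 99 × 0.39 = 38.61
  Customer focus 99 × 0.05 = 4.95
Sum = 71.53
71.53 is ≥ 64 and < 88 → Tier 2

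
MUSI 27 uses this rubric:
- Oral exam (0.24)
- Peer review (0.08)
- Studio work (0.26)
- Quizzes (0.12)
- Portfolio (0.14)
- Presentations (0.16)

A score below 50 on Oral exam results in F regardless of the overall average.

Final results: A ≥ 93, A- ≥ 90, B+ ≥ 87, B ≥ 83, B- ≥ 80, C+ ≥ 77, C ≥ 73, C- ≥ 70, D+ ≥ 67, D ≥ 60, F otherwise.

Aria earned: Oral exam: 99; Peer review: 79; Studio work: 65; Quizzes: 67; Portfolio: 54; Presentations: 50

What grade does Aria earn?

Oral exam score 99 ≥ 50: minimum met.
Weighted total:
  Oral exam 99 × 0.24 = 23.76
  Peer review 79 × 0.08 = 6.32
  Studio work 65 × 0.26 = 16.9
  Quizzes 67 × 0.12 = 8.04
  Portfolio 54 × 0.14 = 7.56
  Presentations 50 × 0.16 = 8
Sum = 70.58
70.58 is ≥ 70 and < 73 → C-

C-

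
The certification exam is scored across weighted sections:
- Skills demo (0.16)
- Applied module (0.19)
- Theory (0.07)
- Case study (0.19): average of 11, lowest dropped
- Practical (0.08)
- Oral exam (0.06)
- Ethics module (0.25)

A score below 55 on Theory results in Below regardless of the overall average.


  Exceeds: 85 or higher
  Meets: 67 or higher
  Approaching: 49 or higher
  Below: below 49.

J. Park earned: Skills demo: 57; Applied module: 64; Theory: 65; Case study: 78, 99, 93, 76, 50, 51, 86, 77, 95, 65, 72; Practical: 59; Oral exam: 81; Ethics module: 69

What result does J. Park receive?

Case study: drop 50 → average of remaining 10 = 792/10 = 79.2
Theory score 65 ≥ 55: minimum met.
Weighted total:
  Skills demo 57 × 0.16 = 9.12
  Applied module 64 × 0.19 = 12.16
  Theory 65 × 0.07 = 4.55
  Case study 79.2 × 0.19 = 15.048
  Practical 59 × 0.08 = 4.72
  Oral exam 81 × 0.06 = 4.86
  Ethics module 69 × 0.25 = 17.25
Sum = 67.708
67.708 is ≥ 67 and < 85 → Meets

Meets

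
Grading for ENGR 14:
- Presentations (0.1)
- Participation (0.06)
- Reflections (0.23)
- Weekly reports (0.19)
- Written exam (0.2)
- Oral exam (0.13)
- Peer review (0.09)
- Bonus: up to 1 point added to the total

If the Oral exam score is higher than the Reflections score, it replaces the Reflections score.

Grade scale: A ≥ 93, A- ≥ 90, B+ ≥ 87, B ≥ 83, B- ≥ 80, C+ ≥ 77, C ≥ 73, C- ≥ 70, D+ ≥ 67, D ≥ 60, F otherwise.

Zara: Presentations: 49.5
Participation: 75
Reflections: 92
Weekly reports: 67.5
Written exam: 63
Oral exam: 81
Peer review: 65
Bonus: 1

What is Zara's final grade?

C

Oral exam (81) ≤ Reflections (92), so Reflections stays at 92.
Weighted total:
  Presentations 49.5 × 0.1 = 4.95
  Participation 75 × 0.06 = 4.5
  Reflections 92 × 0.23 = 21.16
  Weekly reports 67.5 × 0.19 = 12.825
  Written exam 63 × 0.2 = 12.6
  Oral exam 81 × 0.13 = 10.53
  Peer review 65 × 0.09 = 5.85
Sum = 72.415
Bonus: 72.415 + 1 = 73.415
73.415 is ≥ 73 and < 77 → C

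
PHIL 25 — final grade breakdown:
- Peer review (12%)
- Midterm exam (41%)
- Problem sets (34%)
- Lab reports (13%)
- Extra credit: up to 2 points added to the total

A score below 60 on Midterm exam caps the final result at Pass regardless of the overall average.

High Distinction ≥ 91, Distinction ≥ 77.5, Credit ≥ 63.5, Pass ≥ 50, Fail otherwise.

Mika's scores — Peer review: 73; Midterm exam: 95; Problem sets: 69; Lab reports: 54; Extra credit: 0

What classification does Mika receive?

Distinction

Midterm exam score 95 ≥ 60: minimum met.
Weighted total:
  Peer review 73 × 0.12 = 8.76
  Midterm exam 95 × 0.41 = 38.95
  Problem sets 69 × 0.34 = 23.46
  Lab reports 54 × 0.13 = 7.02
Sum = 78.19
Extra credit: 78.19 + 0 = 78.19
78.19 is ≥ 77.5 and < 91 → Distinction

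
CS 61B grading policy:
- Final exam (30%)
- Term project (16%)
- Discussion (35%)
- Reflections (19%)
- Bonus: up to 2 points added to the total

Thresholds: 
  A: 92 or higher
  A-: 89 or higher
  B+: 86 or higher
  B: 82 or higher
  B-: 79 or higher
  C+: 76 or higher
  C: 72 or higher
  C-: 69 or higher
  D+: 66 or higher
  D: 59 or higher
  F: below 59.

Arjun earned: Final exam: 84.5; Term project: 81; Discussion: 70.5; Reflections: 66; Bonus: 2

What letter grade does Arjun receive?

Weighted total:
  Final exam 84.5 × 0.3 = 25.35
  Term project 81 × 0.16 = 12.96
  Discussion 70.5 × 0.35 = 24.675
  Reflections 66 × 0.19 = 12.54
Sum = 75.525
Bonus: 75.525 + 2 = 77.525
77.525 is ≥ 76 and < 79 → C+

C+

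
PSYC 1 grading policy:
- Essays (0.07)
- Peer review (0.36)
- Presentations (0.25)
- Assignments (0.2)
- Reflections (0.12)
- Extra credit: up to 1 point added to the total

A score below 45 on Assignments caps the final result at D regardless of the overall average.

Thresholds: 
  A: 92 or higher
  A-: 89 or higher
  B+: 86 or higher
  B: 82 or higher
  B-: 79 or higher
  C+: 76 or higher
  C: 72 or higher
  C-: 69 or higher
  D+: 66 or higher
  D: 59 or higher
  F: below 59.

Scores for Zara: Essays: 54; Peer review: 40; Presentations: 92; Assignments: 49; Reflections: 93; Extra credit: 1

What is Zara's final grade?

D

Assignments score 49 ≥ 45: minimum met.
Weighted total:
  Essays 54 × 0.07 = 3.78
  Peer review 40 × 0.36 = 14.4
  Presentations 92 × 0.25 = 23
  Assignments 49 × 0.2 = 9.8
  Reflections 93 × 0.12 = 11.16
Sum = 62.14
Extra credit: 62.14 + 1 = 63.14
63.14 is ≥ 59 and < 66 → D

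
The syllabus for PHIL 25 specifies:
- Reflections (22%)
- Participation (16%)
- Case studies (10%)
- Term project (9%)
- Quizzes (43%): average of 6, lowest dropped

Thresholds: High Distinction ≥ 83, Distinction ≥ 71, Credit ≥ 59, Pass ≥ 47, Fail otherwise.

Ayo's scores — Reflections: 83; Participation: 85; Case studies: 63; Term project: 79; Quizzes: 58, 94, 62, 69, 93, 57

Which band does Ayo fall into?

Distinction

Quizzes: drop 57 → average of remaining 5 = 376/5 = 75.2
Weighted total:
  Reflections 83 × 0.22 = 18.26
  Participation 85 × 0.16 = 13.6
  Case studies 63 × 0.1 = 6.3
  Term project 79 × 0.09 = 7.11
  Quizzes 75.2 × 0.43 = 32.336
Sum = 77.606
77.606 is ≥ 71 and < 83 → Distinction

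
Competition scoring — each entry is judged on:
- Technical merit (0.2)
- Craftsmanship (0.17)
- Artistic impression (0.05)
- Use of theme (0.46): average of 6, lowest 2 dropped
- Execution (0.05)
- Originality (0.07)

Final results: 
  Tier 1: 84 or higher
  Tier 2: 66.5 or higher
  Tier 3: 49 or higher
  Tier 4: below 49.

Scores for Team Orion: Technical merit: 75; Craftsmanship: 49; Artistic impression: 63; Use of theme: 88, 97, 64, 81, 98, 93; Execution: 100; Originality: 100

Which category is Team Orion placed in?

Tier 2

Use of theme: drop 64, 81 → average of remaining 4 = 376/4 = 94
Weighted total:
  Technical merit 75 × 0.2 = 15
  Craftsmanship 49 × 0.17 = 8.33
  Artistic impression 63 × 0.05 = 3.15
  Use of theme 94 × 0.46 = 43.24
  Execution 100 × 0.05 = 5
  Originality 100 × 0.07 = 7
Sum = 81.72
81.72 is ≥ 66.5 and < 84 → Tier 2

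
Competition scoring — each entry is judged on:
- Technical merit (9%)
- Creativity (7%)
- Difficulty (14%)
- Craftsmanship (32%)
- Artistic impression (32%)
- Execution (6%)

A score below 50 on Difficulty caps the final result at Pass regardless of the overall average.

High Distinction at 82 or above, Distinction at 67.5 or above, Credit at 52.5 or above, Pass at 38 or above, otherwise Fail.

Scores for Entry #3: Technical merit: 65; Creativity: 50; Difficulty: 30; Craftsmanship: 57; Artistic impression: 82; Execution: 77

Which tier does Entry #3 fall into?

Difficulty score 30 < 50: minimum not met.
Weighted total:
  Technical merit 65 × 0.09 = 5.85
  Creativity 50 × 0.07 = 3.5
  Difficulty 30 × 0.14 = 4.2
  Craftsmanship 57 × 0.32 = 18.24
  Artistic impression 82 × 0.32 = 26.24
  Execution 77 × 0.06 = 4.62
Sum = 62.65
62.65 would be Credit; cap at Pass applies → Pass.

Pass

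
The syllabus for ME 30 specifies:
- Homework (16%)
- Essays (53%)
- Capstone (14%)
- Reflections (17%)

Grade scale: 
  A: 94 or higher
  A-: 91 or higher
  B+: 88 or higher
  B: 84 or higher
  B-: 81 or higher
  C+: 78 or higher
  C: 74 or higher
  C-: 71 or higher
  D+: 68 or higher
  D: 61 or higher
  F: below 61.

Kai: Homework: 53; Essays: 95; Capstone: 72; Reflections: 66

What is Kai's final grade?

Weighted total:
  Homework 53 × 0.16 = 8.48
  Essays 95 × 0.53 = 50.35
  Capstone 72 × 0.14 = 10.08
  Reflections 66 × 0.17 = 11.22
Sum = 80.13
80.13 is ≥ 78 and < 81 → C+

C+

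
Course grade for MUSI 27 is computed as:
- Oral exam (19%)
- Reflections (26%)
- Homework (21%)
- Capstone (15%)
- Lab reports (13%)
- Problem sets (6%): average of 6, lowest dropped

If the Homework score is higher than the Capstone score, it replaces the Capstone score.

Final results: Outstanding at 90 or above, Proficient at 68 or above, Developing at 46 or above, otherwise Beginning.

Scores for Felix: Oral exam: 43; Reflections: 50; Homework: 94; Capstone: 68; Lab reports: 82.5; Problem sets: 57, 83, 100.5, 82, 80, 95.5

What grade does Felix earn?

Proficient

Problem sets: drop 57 → average of remaining 5 = 441/5 = 88.2
Homework (94) > Capstone (68), so Capstone counts as 94.
Weighted total:
  Oral exam 43 × 0.19 = 8.17
  Reflections 50 × 0.26 = 13
  Homework 94 × 0.21 = 19.74
  Capstone 94 × 0.15 = 14.1
  Lab reports 82.5 × 0.13 = 10.725
  Problem sets 88.2 × 0.06 = 5.292
Sum = 71.027
71.027 is ≥ 68 and < 90 → Proficient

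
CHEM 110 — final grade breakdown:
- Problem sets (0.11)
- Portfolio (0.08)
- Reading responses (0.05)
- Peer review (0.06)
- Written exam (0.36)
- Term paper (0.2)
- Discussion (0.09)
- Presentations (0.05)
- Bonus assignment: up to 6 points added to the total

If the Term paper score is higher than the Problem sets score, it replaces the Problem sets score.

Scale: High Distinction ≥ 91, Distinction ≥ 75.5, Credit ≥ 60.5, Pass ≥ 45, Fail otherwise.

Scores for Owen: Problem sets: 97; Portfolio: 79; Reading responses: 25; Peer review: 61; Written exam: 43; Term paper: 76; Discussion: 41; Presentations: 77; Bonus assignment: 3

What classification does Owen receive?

Credit

Term paper (76) ≤ Problem sets (97), so Problem sets stays at 97.
Weighted total:
  Problem sets 97 × 0.11 = 10.67
  Portfolio 79 × 0.08 = 6.32
  Reading responses 25 × 0.05 = 1.25
  Peer review 61 × 0.06 = 3.66
  Written exam 43 × 0.36 = 15.48
  Term paper 76 × 0.2 = 15.2
  Discussion 41 × 0.09 = 3.69
  Presentations 77 × 0.05 = 3.85
Sum = 60.12
Bonus assignment: 60.12 + 3 = 63.12
63.12 is ≥ 60.5 and < 75.5 → Credit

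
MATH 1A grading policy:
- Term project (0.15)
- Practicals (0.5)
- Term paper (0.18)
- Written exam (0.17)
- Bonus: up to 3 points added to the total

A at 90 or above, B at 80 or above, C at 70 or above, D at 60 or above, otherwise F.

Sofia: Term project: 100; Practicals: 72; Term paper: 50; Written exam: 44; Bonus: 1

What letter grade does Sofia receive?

Weighted total:
  Term project 100 × 0.15 = 15
  Practicals 72 × 0.5 = 36
  Term paper 50 × 0.18 = 9
  Written exam 44 × 0.17 = 7.48
Sum = 67.48
Bonus: 67.48 + 1 = 68.48
68.48 is ≥ 60 and < 70 → D

D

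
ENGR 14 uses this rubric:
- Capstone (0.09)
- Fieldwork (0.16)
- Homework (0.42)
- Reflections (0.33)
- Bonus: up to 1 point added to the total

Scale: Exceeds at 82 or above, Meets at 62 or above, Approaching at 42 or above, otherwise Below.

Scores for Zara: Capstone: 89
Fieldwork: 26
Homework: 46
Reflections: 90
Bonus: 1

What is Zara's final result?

Meets

Weighted total:
  Capstone 89 × 0.09 = 8.01
  Fieldwork 26 × 0.16 = 4.16
  Homework 46 × 0.42 = 19.32
  Reflections 90 × 0.33 = 29.7
Sum = 61.19
Bonus: 61.19 + 1 = 62.19
62.19 is ≥ 62 and < 82 → Meets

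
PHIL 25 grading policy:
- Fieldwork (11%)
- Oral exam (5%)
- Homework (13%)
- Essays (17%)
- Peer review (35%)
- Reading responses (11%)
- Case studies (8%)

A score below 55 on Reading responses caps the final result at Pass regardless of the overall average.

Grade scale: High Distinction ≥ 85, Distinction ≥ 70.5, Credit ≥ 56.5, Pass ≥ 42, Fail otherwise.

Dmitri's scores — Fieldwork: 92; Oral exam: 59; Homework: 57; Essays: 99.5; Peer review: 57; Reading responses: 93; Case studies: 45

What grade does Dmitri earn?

Distinction

Reading responses score 93 ≥ 55: minimum met.
Weighted total:
  Fieldwork 92 × 0.11 = 10.12
  Oral exam 59 × 0.05 = 2.95
  Homework 57 × 0.13 = 7.41
  Essays 99.5 × 0.17 = 16.915
  Peer review 57 × 0.35 = 19.95
  Reading responses 93 × 0.11 = 10.23
  Case studies 45 × 0.08 = 3.6
Sum = 71.175
71.175 is ≥ 70.5 and < 85 → Distinction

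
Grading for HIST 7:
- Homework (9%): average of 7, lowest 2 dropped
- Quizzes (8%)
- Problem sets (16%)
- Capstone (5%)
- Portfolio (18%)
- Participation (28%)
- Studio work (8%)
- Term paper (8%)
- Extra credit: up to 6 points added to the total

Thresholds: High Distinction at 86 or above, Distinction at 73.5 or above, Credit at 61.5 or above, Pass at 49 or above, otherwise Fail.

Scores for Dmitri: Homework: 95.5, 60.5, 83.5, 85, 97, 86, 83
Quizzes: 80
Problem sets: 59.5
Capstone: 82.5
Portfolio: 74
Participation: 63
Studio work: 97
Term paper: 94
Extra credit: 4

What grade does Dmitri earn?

Distinction

Homework: drop 60.5, 83 → average of remaining 5 = 447/5 = 89.4
Weighted total:
  Homework 89.4 × 0.09 = 8.046
  Quizzes 80 × 0.08 = 6.4
  Problem sets 59.5 × 0.16 = 9.52
  Capstone 82.5 × 0.05 = 4.125
  Portfolio 74 × 0.18 = 13.32
  Participation 63 × 0.28 = 17.64
  Studio work 97 × 0.08 = 7.76
  Term paper 94 × 0.08 = 7.52
Sum = 74.331
Extra credit: 74.331 + 4 = 78.331
78.331 is ≥ 73.5 and < 86 → Distinction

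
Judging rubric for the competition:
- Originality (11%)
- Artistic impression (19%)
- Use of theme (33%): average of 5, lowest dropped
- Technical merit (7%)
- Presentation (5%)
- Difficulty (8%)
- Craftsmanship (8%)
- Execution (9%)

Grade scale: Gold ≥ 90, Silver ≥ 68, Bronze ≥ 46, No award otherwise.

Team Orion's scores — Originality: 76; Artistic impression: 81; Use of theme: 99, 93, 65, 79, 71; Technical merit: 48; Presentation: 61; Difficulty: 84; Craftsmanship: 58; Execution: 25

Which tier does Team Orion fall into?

Use of theme: drop 65 → average of remaining 4 = 342/4 = 85.5
Weighted total:
  Originality 76 × 0.11 = 8.36
  Artistic impression 81 × 0.19 = 15.39
  Use of theme 85.5 × 0.33 = 28.215
  Technical merit 48 × 0.07 = 3.36
  Presentation 61 × 0.05 = 3.05
  Difficulty 84 × 0.08 = 6.72
  Craftsmanship 58 × 0.08 = 4.64
  Execution 25 × 0.09 = 2.25
Sum = 71.985
71.985 is ≥ 68 and < 90 → Silver

Silver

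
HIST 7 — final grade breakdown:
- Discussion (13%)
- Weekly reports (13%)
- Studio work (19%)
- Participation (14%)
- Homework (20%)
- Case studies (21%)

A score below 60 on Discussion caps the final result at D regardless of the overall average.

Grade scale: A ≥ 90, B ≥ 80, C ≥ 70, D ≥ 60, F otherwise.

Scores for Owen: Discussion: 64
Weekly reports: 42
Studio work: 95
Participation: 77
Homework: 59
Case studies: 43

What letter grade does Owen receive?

D

Discussion score 64 ≥ 60: minimum met.
Weighted total:
  Discussion 64 × 0.13 = 8.32
  Weekly reports 42 × 0.13 = 5.46
  Studio work 95 × 0.19 = 18.05
  Participation 77 × 0.14 = 10.78
  Homework 59 × 0.2 = 11.8
  Case studies 43 × 0.21 = 9.03
Sum = 63.44
63.44 is ≥ 60 and < 70 → D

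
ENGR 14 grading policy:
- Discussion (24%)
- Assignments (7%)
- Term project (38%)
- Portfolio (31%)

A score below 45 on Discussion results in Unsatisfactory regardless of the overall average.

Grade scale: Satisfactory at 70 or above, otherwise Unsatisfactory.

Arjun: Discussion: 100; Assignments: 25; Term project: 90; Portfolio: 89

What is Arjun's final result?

Discussion score 100 ≥ 45: minimum met.
Weighted total:
  Discussion 100 × 0.24 = 24
  Assignments 25 × 0.07 = 1.75
  Term project 90 × 0.38 = 34.2
  Portfolio 89 × 0.31 = 27.59
Sum = 87.54
87.54 ≥ 70 → Satisfactory

Satisfactory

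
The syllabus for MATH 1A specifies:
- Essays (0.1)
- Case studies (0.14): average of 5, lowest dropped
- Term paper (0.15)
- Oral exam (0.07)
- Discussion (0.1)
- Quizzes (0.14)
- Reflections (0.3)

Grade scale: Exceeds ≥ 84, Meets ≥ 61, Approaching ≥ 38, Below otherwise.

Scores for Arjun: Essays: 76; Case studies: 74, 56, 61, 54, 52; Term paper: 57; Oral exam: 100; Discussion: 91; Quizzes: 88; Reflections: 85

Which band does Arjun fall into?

Meets

Case studies: drop 52 → average of remaining 4 = 245/4 = 61.25
Weighted total:
  Essays 76 × 0.1 = 7.6
  Case studies 61.25 × 0.14 = 8.575
  Term paper 57 × 0.15 = 8.55
  Oral exam 100 × 0.07 = 7
  Discussion 91 × 0.1 = 9.1
  Quizzes 88 × 0.14 = 12.32
  Reflections 85 × 0.3 = 25.5
Sum = 78.645
78.645 is ≥ 61 and < 84 → Meets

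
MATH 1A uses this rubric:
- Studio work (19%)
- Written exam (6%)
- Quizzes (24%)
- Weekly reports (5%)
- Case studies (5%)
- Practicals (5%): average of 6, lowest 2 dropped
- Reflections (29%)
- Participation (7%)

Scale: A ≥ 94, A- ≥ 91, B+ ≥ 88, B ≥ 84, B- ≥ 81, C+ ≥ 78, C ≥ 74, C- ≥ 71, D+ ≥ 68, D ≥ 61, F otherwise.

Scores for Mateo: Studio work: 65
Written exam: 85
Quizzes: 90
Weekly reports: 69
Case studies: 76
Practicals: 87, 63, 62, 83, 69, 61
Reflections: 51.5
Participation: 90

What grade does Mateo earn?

C-

Practicals: drop 61, 62 → average of remaining 4 = 302/4 = 75.5
Weighted total:
  Studio work 65 × 0.19 = 12.35
  Written exam 85 × 0.06 = 5.1
  Quizzes 90 × 0.24 = 21.6
  Weekly reports 69 × 0.05 = 3.45
  Case studies 76 × 0.05 = 3.8
  Practicals 75.5 × 0.05 = 3.775
  Reflections 51.5 × 0.29 = 14.935
  Participation 90 × 0.07 = 6.3
Sum = 71.31
71.31 is ≥ 71 and < 74 → C-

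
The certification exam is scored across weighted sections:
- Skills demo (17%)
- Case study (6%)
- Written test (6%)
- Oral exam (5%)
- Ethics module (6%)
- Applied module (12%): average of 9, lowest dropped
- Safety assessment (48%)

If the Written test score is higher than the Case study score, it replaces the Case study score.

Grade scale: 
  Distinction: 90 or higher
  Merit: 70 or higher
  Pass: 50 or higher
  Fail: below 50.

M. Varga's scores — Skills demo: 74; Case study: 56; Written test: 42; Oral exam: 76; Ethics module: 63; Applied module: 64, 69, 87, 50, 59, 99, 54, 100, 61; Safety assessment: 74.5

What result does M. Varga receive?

Merit

Applied module: drop 50 → average of remaining 8 = 593/8 = 74.125
Written test (42) ≤ Case study (56), so Case study stays at 56.
Weighted total:
  Skills demo 74 × 0.17 = 12.58
  Case study 56 × 0.06 = 3.36
  Written test 42 × 0.06 = 2.52
  Oral exam 76 × 0.05 = 3.8
  Ethics module 63 × 0.06 = 3.78
  Applied module 74.125 × 0.12 = 8.895
  Safety assessment 74.5 × 0.48 = 35.76
Sum = 70.695
70.695 is ≥ 70 and < 90 → Merit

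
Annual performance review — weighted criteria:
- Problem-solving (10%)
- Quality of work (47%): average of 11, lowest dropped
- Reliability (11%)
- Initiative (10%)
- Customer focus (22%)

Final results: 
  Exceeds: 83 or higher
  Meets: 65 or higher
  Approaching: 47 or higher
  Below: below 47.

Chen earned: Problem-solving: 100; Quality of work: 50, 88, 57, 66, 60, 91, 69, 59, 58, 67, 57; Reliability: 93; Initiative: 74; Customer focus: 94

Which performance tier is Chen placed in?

Quality of work: drop 50 → average of remaining 10 = 672/10 = 67.2
Weighted total:
  Problem-solving 100 × 0.1 = 10
  Quality of work 67.2 × 0.47 = 31.584
  Reliability 93 × 0.11 = 10.23
  Initiative 74 × 0.1 = 7.4
  Customer focus 94 × 0.22 = 20.68
Sum = 79.894
79.894 is ≥ 65 and < 83 → Meets

Meets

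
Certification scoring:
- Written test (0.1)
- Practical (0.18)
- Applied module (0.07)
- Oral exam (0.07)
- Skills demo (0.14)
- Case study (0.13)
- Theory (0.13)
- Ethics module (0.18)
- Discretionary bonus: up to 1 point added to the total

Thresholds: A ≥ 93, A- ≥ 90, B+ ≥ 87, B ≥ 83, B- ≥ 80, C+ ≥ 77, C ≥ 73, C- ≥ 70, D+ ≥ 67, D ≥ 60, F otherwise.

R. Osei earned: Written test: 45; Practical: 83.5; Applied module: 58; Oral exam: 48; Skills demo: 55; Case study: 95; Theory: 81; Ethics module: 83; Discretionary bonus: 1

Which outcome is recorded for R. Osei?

Weighted total:
  Written test 45 × 0.1 = 4.5
  Practical 83.5 × 0.18 = 15.03
  Applied module 58 × 0.07 = 4.06
  Oral exam 48 × 0.07 = 3.36
  Skills demo 55 × 0.14 = 7.7
  Case study 95 × 0.13 = 12.35
  Theory 81 × 0.13 = 10.53
  Ethics module 83 × 0.18 = 14.94
Sum = 72.47
Discretionary bonus: 72.47 + 1 = 73.47
73.47 is ≥ 73 and < 77 → C

C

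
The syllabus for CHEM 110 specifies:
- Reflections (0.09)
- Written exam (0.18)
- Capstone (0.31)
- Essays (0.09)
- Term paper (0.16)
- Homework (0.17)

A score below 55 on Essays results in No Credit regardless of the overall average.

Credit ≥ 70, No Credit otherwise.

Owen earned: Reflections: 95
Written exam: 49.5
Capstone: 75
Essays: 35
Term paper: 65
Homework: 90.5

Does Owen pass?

Essays score 35 < 55: minimum not met.
Weighted total:
  Reflections 95 × 0.09 = 8.55
  Written exam 49.5 × 0.18 = 8.91
  Capstone 75 × 0.31 = 23.25
  Essays 35 × 0.09 = 3.15
  Term paper 65 × 0.16 = 10.4
  Homework 90.5 × 0.17 = 15.385
Sum = 69.645
Because the Essays minimum was not met, the result is No Credit.

No Credit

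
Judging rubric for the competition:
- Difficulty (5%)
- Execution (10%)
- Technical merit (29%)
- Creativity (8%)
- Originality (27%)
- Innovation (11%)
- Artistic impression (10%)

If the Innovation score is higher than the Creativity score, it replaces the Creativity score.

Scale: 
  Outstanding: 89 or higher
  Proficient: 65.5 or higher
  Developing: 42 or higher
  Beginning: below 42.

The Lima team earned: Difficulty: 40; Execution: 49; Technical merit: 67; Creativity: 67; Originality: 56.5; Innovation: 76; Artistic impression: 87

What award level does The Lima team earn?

Developing

Innovation (76) > Creativity (67), so Creativity counts as 76.
Weighted total:
  Difficulty 40 × 0.05 = 2
  Execution 49 × 0.1 = 4.9
  Technical merit 67 × 0.29 = 19.43
  Creativity 76 × 0.08 = 6.08
  Originality 56.5 × 0.27 = 15.255
  Innovation 76 × 0.11 = 8.36
  Artistic impression 87 × 0.1 = 8.7
Sum = 64.725
64.725 is ≥ 42 and < 65.5 → Developing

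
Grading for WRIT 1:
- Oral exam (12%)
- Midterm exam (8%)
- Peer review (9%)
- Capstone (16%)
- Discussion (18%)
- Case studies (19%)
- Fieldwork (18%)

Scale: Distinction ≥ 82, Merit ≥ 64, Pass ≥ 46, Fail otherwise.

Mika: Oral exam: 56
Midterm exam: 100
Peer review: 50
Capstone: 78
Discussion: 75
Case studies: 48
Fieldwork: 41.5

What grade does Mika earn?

Weighted total:
  Oral exam 56 × 0.12 = 6.72
  Midterm exam 100 × 0.08 = 8
  Peer review 50 × 0.09 = 4.5
  Capstone 78 × 0.16 = 12.48
  Discussion 75 × 0.18 = 13.5
  Case studies 48 × 0.19 = 9.12
  Fieldwork 41.5 × 0.18 = 7.47
Sum = 61.79
61.79 is ≥ 46 and < 64 → Pass

Pass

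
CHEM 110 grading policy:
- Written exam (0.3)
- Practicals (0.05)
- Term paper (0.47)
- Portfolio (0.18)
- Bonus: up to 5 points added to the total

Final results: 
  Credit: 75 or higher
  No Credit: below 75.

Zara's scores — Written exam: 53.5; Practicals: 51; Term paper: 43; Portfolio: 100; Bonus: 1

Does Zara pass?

No Credit

Weighted total:
  Written exam 53.5 × 0.3 = 16.05
  Practicals 51 × 0.05 = 2.55
  Term paper 43 × 0.47 = 20.21
  Portfolio 100 × 0.18 = 18
Sum = 56.81
Bonus: 56.81 + 1 = 57.81
57.81 < 75 → No Credit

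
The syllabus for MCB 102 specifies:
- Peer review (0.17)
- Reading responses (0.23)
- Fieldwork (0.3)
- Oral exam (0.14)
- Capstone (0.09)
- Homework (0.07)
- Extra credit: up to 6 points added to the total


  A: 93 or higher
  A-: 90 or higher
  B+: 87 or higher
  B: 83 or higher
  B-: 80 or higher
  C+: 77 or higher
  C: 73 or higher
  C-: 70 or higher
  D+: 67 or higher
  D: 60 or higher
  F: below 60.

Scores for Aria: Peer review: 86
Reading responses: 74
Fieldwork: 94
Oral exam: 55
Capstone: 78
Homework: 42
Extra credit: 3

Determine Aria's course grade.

Weighted total:
  Peer review 86 × 0.17 = 14.62
  Reading responses 74 × 0.23 = 17.02
  Fieldwork 94 × 0.3 = 28.2
  Oral exam 55 × 0.14 = 7.7
  Capstone 78 × 0.09 = 7.02
  Homework 42 × 0.07 = 2.94
Sum = 77.5
Extra credit: 77.5 + 3 = 80.5
80.5 is ≥ 80 and < 83 → B-

B-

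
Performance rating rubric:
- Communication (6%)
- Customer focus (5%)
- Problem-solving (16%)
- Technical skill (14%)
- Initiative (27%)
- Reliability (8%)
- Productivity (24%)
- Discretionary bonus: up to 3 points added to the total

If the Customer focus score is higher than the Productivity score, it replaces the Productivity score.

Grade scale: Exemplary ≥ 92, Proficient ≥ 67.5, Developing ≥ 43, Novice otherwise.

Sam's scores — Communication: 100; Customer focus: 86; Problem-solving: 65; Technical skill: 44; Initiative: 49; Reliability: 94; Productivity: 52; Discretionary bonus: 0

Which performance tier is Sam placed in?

Proficient

Customer focus (86) > Productivity (52), so Productivity counts as 86.
Weighted total:
  Communication 100 × 0.06 = 6
  Customer focus 86 × 0.05 = 4.3
  Problem-solving 65 × 0.16 = 10.4
  Technical skill 44 × 0.14 = 6.16
  Initiative 49 × 0.27 = 13.23
  Reliability 94 × 0.08 = 7.52
  Productivity 86 × 0.24 = 20.64
Sum = 68.25
Discretionary bonus: 68.25 + 0 = 68.25
68.25 is ≥ 67.5 and < 92 → Proficient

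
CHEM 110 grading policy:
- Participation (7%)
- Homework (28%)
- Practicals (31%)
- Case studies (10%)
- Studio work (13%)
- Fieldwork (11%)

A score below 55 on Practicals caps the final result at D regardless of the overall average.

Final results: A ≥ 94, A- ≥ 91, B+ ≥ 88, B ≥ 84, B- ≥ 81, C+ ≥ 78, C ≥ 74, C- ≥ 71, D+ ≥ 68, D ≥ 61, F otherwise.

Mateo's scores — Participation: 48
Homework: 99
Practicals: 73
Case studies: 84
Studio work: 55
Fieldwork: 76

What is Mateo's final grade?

Practicals score 73 ≥ 55: minimum met.
Weighted total:
  Participation 48 × 0.07 = 3.36
  Homework 99 × 0.28 = 27.72
  Practicals 73 × 0.31 = 22.63
  Case studies 84 × 0.1 = 8.4
  Studio work 55 × 0.13 = 7.15
  Fieldwork 76 × 0.11 = 8.36
Sum = 77.62
77.62 is ≥ 74 and < 78 → C

C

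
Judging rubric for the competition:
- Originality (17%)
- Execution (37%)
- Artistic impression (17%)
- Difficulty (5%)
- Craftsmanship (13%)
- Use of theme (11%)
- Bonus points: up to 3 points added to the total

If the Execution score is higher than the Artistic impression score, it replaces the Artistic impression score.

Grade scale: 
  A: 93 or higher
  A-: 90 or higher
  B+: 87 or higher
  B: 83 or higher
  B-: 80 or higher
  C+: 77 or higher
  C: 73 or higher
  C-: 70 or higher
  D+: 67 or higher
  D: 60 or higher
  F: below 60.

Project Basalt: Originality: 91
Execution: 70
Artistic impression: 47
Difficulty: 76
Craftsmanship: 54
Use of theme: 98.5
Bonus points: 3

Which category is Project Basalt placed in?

C+

Execution (70) > Artistic impression (47), so Artistic impression counts as 70.
Weighted total:
  Originality 91 × 0.17 = 15.47
  Execution 70 × 0.37 = 25.9
  Artistic impression 70 × 0.17 = 11.9
  Difficulty 76 × 0.05 = 3.8
  Craftsmanship 54 × 0.13 = 7.02
  Use of theme 98.5 × 0.11 = 10.835
Sum = 74.925
Bonus points: 74.925 + 3 = 77.925
77.925 is ≥ 77 and < 80 → C+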